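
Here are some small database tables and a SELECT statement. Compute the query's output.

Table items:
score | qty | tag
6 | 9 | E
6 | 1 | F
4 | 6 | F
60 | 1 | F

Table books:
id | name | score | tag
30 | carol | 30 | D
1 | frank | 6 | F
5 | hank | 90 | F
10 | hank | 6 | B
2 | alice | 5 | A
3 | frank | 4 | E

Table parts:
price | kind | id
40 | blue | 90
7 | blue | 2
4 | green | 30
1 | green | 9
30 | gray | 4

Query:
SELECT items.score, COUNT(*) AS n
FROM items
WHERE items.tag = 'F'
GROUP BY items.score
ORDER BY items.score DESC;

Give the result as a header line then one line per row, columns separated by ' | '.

After WHERE (3 rows):
items.score | items.qty | items.tag
6 | 1 | F
4 | 6 | F
60 | 1 | F
After GROUP BY (3 rows):
items.score | n
6 | 1
4 | 1
60 | 1
After ORDER BY (3 rows):
items.score | n
60 | 1
6 | 1
4 | 1

== RESULT ==
items.score | n
60 | 1
6 | 1
4 | 1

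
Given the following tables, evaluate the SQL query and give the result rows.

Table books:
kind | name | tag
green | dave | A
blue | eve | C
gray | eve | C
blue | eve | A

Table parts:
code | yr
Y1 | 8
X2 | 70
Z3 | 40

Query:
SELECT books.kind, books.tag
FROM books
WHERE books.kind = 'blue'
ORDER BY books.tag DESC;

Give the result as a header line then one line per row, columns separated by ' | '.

After WHERE (2 rows):
books.kind | books.name | books.tag
blue | eve | C
blue | eve | A
After SELECT (2 rows):
books.kind | books.tag
blue | C
blue | A
After ORDER BY (2 rows):
books.kind | books.tag
blue | C
blue | A

== RESULT ==
books.kind | books.tag
blue | C
blue | A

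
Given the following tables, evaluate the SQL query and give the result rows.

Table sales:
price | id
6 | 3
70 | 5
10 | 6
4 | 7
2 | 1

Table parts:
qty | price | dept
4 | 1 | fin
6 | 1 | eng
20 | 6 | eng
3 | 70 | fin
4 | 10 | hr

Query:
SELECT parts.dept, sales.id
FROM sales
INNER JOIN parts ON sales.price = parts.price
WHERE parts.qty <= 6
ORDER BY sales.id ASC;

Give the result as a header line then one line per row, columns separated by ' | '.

== RESULT ==
parts.dept | sales.id
fin | 5
hr | 6

Derivation:
After JOIN parts (3 rows):
sales.price | sales.id | parts.qty | parts.price | parts.dept
6 | 3 | 20 | 6 | eng
70 | 5 | 3 | 70 | fin
10 | 6 | 4 | 10 | hr
After WHERE (2 rows):
sales.price | sales.id | parts.qty | parts.price | parts.dept
70 | 5 | 3 | 70 | fin
10 | 6 | 4 | 10 | hr
After SELECT (2 rows):
parts.dept | sales.id
fin | 5
hr | 6
After ORDER BY (2 rows):
parts.dept | sales.id
fin | 5
hr | 6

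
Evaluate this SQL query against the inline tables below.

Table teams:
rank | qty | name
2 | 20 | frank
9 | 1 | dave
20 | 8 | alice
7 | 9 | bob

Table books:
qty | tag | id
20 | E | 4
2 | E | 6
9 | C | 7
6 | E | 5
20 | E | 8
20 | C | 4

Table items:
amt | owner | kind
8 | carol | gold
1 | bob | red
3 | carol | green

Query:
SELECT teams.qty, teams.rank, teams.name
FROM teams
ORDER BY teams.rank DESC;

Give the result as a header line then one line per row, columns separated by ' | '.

After SELECT (4 rows):
teams.qty | teams.rank | teams.name
20 | 2 | frank
1 | 9 | dave
8 | 20 | alice
9 | 7 | bob
After ORDER BY (4 rows):
teams.qty | teams.rank | teams.name
8 | 20 | alice
1 | 9 | dave
9 | 7 | bob
20 | 2 | frank

== RESULT ==
teams.qty | teams.rank | teams.name
8 | 20 | alice
1 | 9 | dave
9 | 7 | bob
20 | 2 | frank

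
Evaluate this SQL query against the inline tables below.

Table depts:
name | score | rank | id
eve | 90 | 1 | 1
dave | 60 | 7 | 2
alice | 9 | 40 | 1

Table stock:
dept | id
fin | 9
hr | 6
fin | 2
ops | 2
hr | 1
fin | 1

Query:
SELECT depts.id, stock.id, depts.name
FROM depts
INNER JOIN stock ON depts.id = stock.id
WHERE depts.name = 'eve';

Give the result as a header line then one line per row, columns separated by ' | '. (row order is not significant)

After JOIN stock (6 rows):
depts.name | depts.score | depts.rank | depts.id | stock.dept | stock.id
eve | 90 | 1 | 1 | hr | 1
eve | 90 | 1 | 1 | fin | 1
dave | 60 | 7 | 2 | fin | 2
dave | 60 | 7 | 2 | ops | 2
alice | 9 | 40 | 1 | hr | 1
alice | 9 | 40 | 1 | fin | 1
After WHERE (2 rows):
depts.name | depts.score | depts.rank | depts.id | stock.dept | stock.id
eve | 90 | 1 | 1 | hr | 1
eve | 90 | 1 | 1 | fin | 1
After SELECT (2 rows):
depts.id | stock.id | depts.name
1 | 1 | eve
1 | 1 | eve

== RESULT ==
depts.id | stock.id | depts.name
1 | 1 | eve
1 | 1 | eve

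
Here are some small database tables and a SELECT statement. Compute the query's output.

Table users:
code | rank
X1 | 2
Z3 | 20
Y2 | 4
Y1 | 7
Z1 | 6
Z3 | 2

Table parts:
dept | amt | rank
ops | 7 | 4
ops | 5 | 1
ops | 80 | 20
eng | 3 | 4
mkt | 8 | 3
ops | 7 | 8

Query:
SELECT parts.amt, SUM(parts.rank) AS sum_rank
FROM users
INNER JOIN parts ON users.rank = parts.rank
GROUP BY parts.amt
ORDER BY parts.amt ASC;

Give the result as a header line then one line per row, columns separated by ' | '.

== RESULT ==
parts.amt | sum_rank
3 | 4
7 | 4
80 | 20

Derivation:
After JOIN parts (3 rows):
users.code | users.rank | parts.dept | parts.amt | parts.rank
Z3 | 20 | ops | 80 | 20
Y2 | 4 | ops | 7 | 4
Y2 | 4 | eng | 3 | 4
After GROUP BY (3 rows):
parts.amt | sum_rank
80 | 20
7 | 4
3 | 4
After ORDER BY (3 rows):
parts.amt | sum_rank
3 | 4
7 | 4
80 | 20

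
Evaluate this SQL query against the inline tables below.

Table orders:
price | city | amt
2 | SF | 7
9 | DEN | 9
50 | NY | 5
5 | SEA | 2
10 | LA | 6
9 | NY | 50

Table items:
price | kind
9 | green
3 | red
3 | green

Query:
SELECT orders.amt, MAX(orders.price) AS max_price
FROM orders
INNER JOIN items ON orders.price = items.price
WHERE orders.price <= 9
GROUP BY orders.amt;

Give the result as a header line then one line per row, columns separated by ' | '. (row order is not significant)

After JOIN items (2 rows):
orders.price | orders.city | orders.amt | items.price | items.kind
9 | DEN | 9 | 9 | green
9 | NY | 50 | 9 | green
After WHERE (2 rows):
orders.price | orders.city | orders.amt | items.price | items.kind
9 | DEN | 9 | 9 | green
9 | NY | 50 | 9 | green
After GROUP BY (2 rows):
orders.amt | max_price
9 | 9
50 | 9

== RESULT ==
orders.amt | max_price
9 | 9
50 | 9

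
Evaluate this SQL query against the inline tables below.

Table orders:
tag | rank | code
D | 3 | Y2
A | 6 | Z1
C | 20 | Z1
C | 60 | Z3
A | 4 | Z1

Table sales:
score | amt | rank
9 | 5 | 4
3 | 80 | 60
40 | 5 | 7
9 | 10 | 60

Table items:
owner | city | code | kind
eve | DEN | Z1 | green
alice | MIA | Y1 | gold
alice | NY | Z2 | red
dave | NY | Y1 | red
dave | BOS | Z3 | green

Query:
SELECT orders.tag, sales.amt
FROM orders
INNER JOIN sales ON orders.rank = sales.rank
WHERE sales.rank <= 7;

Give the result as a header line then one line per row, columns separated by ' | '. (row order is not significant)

After JOIN sales (3 rows):
orders.tag | orders.rank | orders.code | sales.score | sales.amt | sales.rank
C | 60 | Z3 | 3 | 80 | 60
C | 60 | Z3 | 9 | 10 | 60
A | 4 | Z1 | 9 | 5 | 4
After WHERE (1 rows):
orders.tag | orders.rank | orders.code | sales.score | sales.amt | sales.rank
A | 4 | Z1 | 9 | 5 | 4
After SELECT (1 rows):
orders.tag | sales.amt
A | 5

== RESULT ==
orders.tag | sales.amt
A | 5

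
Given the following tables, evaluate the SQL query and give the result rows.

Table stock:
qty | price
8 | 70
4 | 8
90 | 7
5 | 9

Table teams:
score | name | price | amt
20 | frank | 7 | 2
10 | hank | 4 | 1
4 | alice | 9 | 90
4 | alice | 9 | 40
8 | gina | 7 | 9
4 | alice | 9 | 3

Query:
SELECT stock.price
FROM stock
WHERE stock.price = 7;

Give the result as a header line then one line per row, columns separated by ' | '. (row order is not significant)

== RESULT ==
stock.price
7

Derivation:
After WHERE (1 rows):
stock.qty | stock.price
90 | 7
After SELECT (1 rows):
stock.price
7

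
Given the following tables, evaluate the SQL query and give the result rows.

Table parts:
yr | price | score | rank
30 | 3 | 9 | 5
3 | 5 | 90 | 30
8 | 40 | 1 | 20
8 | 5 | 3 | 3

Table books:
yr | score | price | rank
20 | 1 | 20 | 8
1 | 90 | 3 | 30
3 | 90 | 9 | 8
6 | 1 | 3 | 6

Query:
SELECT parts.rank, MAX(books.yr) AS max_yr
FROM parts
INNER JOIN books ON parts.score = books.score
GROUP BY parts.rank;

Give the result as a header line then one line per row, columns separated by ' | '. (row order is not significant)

After JOIN books (4 rows):
parts.yr | parts.price | parts.score | parts.rank | books.yr | books.score | books.price | books.rank
3 | 5 | 90 | 30 | 1 | 90 | 3 | 30
3 | 5 | 90 | 30 | 3 | 90 | 9 | 8
8 | 40 | 1 | 20 | 20 | 1 | 20 | 8
8 | 40 | 1 | 20 | 6 | 1 | 3 | 6
After GROUP BY (2 rows):
parts.rank | max_yr
30 | 3
20 | 20

== RESULT ==
parts.rank | max_yr
30 | 3
20 | 20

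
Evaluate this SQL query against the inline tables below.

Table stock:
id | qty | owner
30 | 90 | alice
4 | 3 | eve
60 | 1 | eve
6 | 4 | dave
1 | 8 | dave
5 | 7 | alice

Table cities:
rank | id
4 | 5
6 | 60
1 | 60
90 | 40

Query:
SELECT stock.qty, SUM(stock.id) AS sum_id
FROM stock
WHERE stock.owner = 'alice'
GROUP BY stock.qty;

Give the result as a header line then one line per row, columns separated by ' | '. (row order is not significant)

== RESULT ==
stock.qty | sum_id
90 | 30
7 | 5

Derivation:
After WHERE (2 rows):
stock.id | stock.qty | stock.owner
30 | 90 | alice
5 | 7 | alice
After GROUP BY (2 rows):
stock.qty | sum_id
90 | 30
7 | 5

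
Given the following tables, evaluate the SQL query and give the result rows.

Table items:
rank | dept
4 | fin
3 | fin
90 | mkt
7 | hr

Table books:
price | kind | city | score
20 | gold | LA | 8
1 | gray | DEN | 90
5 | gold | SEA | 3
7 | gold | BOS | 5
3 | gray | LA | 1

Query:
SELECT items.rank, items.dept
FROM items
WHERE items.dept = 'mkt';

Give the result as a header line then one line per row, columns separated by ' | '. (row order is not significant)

== RESULT ==
items.rank | items.dept
90 | mkt

Derivation:
After WHERE (1 rows):
items.rank | items.dept
90 | mkt
After SELECT (1 rows):
items.rank | items.dept
90 | mkt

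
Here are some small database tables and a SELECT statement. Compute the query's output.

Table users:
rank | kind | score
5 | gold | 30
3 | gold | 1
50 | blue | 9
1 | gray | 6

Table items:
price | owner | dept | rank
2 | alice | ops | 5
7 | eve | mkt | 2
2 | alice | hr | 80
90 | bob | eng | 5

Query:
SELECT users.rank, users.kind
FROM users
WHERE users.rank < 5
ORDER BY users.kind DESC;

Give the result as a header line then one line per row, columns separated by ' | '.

After WHERE (2 rows):
users.rank | users.kind | users.score
3 | gold | 1
1 | gray | 6
After SELECT (2 rows):
users.rank | users.kind
3 | gold
1 | gray
After ORDER BY (2 rows):
users.rank | users.kind
1 | gray
3 | gold

== RESULT ==
users.rank | users.kind
1 | gray
3 | gold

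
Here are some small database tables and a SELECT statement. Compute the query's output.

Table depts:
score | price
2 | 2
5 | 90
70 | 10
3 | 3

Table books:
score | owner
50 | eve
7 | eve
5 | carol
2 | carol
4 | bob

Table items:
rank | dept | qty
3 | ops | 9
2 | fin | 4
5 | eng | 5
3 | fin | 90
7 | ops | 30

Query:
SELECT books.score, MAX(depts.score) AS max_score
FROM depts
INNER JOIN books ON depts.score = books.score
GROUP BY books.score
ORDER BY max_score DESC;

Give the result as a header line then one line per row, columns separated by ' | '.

== RESULT ==
books.score | max_score
5 | 5
2 | 2

Derivation:
After JOIN books (2 rows):
depts.score | depts.price | books.score | books.owner
2 | 2 | 2 | carol
5 | 90 | 5 | carol
After GROUP BY (2 rows):
books.score | max_score
2 | 2
5 | 5
After ORDER BY (2 rows):
books.score | max_score
5 | 5
2 | 2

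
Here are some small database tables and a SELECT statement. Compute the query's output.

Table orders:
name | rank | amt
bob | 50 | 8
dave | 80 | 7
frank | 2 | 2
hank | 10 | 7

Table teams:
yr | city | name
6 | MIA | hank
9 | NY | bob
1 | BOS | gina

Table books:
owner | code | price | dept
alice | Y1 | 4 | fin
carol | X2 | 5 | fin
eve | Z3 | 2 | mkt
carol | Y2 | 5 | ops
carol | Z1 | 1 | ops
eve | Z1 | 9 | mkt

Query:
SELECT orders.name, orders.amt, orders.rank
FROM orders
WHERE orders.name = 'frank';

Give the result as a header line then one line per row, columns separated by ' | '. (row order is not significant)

After WHERE (1 rows):
orders.name | orders.rank | orders.amt
frank | 2 | 2
After SELECT (1 rows):
orders.name | orders.amt | orders.rank
frank | 2 | 2

== RESULT ==
orders.name | orders.amt | orders.rank
frank | 2 | 2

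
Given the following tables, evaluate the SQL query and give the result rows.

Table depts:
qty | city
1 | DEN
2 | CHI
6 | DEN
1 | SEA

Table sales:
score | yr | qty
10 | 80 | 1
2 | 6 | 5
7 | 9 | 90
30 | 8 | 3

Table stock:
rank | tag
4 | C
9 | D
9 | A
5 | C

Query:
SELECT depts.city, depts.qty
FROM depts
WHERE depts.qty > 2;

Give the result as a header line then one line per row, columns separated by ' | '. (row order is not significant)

== RESULT ==
depts.city | depts.qty
DEN | 6

Derivation:
After WHERE (1 rows):
depts.qty | depts.city
6 | DEN
After SELECT (1 rows):
depts.city | depts.qty
DEN | 6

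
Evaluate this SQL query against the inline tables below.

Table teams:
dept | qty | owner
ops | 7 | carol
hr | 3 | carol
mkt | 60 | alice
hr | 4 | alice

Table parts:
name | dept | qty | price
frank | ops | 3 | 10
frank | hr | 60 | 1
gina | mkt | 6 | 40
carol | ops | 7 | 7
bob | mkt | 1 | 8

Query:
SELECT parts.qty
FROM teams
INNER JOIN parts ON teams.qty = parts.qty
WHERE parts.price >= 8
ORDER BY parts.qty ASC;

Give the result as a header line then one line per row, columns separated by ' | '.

After JOIN parts (3 rows):
teams.dept | teams.qty | teams.owner | parts.name | parts.dept | parts.qty | parts.price
ops | 7 | carol | carol | ops | 7 | 7
hr | 3 | carol | frank | ops | 3 | 10
mkt | 60 | alice | frank | hr | 60 | 1
After WHERE (1 rows):
teams.dept | teams.qty | teams.owner | parts.name | parts.dept | parts.qty | parts.price
hr | 3 | carol | frank | ops | 3 | 10
After SELECT (1 rows):
parts.qty
3
After ORDER BY (1 rows):
parts.qty
3

== RESULT ==
parts.qty
3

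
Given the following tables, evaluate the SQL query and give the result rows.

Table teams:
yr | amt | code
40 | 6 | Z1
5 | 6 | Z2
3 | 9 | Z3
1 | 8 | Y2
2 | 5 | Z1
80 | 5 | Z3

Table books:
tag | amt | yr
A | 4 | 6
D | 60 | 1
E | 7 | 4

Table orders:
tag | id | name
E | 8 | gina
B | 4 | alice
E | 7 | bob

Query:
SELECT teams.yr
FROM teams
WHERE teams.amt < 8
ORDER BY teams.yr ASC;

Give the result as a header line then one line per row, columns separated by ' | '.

After WHERE (4 rows):
teams.yr | teams.amt | teams.code
40 | 6 | Z1
5 | 6 | Z2
2 | 5 | Z1
80 | 5 | Z3
After SELECT (4 rows):
teams.yr
40
5
2
80
After ORDER BY (4 rows):
teams.yr
2
5
40
80

== RESULT ==
teams.yr
2
5
40
80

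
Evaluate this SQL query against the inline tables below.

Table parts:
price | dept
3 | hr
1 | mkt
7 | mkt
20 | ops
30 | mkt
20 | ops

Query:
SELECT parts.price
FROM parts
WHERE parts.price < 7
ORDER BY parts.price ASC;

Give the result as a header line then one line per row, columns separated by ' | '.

== RESULT ==
parts.price
1
3

Derivation:
After WHERE (2 rows):
parts.price | parts.dept
3 | hr
1 | mkt
After SELECT (2 rows):
parts.price
3
1
After ORDER BY (2 rows):
parts.price
1
3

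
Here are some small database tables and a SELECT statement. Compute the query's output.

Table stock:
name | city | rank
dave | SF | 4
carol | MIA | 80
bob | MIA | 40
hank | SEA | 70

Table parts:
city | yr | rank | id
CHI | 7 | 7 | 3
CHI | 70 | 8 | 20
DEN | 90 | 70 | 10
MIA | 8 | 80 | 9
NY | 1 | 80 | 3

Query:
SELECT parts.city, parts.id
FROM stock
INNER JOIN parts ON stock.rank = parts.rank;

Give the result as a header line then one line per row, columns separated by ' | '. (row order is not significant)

After JOIN parts (3 rows):
stock.name | stock.city | stock.rank | parts.city | parts.yr | parts.rank | parts.id
carol | MIA | 80 | MIA | 8 | 80 | 9
carol | MIA | 80 | NY | 1 | 80 | 3
hank | SEA | 70 | DEN | 90 | 70 | 10
After SELECT (3 rows):
parts.city | parts.id
MIA | 9
NY | 3
DEN | 10

== RESULT ==
parts.city | parts.id
MIA | 9
NY | 3
DEN | 10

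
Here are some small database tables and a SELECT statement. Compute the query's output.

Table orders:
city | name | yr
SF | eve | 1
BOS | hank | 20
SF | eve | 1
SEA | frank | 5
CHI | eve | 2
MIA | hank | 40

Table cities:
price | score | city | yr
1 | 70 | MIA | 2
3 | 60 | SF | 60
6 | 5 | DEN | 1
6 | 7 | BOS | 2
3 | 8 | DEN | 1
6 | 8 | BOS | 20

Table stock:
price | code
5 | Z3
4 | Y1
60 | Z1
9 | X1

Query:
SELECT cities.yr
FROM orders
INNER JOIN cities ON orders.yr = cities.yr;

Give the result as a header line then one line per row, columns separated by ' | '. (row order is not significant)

After JOIN cities (7 rows):
orders.city | orders.name | orders.yr | cities.price | cities.score | cities.city | cities.yr
SF | eve | 1 | 6 | 5 | DEN | 1
SF | eve | 1 | 3 | 8 | DEN | 1
BOS | hank | 20 | 6 | 8 | BOS | 20
SF | eve | 1 | 6 | 5 | DEN | 1
SF | eve | 1 | 3 | 8 | DEN | 1
CHI | eve | 2 | 1 | 70 | MIA | 2
CHI | eve | 2 | 6 | 7 | BOS | 2
After SELECT (7 rows):
cities.yr
1
1
20
1
1
2
2

== RESULT ==
cities.yr
1
1
20
1
1
2
2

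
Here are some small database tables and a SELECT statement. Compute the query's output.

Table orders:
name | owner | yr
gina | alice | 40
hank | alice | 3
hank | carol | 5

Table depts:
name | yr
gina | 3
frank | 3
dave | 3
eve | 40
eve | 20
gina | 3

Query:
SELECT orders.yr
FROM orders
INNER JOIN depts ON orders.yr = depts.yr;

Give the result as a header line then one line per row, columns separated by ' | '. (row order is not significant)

== RESULT ==
orders.yr
40
3
3
3
3

Derivation:
After JOIN depts (5 rows):
orders.name | orders.owner | orders.yr | depts.name | depts.yr
gina | alice | 40 | eve | 40
hank | alice | 3 | gina | 3
hank | alice | 3 | frank | 3
hank | alice | 3 | dave | 3
hank | alice | 3 | gina | 3
After SELECT (5 rows):
orders.yr
40
3
3
3
3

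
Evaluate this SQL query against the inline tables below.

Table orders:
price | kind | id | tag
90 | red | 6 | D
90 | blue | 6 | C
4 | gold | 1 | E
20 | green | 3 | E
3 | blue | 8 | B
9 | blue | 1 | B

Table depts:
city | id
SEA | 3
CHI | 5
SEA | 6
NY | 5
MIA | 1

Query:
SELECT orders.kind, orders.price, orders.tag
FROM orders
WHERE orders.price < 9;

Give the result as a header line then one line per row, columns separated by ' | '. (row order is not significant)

After WHERE (2 rows):
orders.price | orders.kind | orders.id | orders.tag
4 | gold | 1 | E
3 | blue | 8 | B
After SELECT (2 rows):
orders.kind | orders.price | orders.tag
gold | 4 | E
blue | 3 | B

== RESULT ==
orders.kind | orders.price | orders.tag
gold | 4 | E
blue | 3 | B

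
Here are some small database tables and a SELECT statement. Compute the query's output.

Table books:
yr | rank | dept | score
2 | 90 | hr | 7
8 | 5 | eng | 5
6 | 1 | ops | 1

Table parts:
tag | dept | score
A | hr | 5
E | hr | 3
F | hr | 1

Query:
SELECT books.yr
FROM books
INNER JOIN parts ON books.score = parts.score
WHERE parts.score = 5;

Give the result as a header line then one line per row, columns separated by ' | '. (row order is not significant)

== RESULT ==
books.yr
8

Derivation:
After JOIN parts (2 rows):
books.yr | books.rank | books.dept | books.score | parts.tag | parts.dept | parts.score
8 | 5 | eng | 5 | A | hr | 5
6 | 1 | ops | 1 | F | hr | 1
After WHERE (1 rows):
books.yr | books.rank | books.dept | books.score | parts.tag | parts.dept | parts.score
8 | 5 | eng | 5 | A | hr | 5
After SELECT (1 rows):
books.yr
8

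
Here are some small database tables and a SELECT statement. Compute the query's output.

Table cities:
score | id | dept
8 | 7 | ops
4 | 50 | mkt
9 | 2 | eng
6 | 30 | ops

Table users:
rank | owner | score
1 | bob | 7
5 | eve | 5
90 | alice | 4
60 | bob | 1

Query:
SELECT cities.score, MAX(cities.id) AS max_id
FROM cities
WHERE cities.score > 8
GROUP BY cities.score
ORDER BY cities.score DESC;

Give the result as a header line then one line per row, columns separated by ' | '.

== RESULT ==
cities.score | max_id
9 | 2

Derivation:
After WHERE (1 rows):
cities.score | cities.id | cities.dept
9 | 2 | eng
After GROUP BY (1 rows):
cities.score | max_id
9 | 2
After ORDER BY (1 rows):
cities.score | max_id
9 | 2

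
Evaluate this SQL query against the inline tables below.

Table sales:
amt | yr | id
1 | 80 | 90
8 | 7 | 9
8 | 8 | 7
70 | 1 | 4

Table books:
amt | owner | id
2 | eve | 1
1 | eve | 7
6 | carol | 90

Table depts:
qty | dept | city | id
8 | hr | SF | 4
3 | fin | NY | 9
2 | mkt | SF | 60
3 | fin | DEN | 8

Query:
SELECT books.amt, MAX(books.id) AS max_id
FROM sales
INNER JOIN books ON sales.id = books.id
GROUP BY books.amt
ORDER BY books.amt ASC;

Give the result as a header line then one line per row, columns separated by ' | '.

After JOIN books (2 rows):
sales.amt | sales.yr | sales.id | books.amt | books.owner | books.id
1 | 80 | 90 | 6 | carol | 90
8 | 8 | 7 | 1 | eve | 7
After GROUP BY (2 rows):
books.amt | max_id
6 | 90
1 | 7
After ORDER BY (2 rows):
books.amt | max_id
1 | 7
6 | 90

== RESULT ==
books.amt | max_id
1 | 7
6 | 90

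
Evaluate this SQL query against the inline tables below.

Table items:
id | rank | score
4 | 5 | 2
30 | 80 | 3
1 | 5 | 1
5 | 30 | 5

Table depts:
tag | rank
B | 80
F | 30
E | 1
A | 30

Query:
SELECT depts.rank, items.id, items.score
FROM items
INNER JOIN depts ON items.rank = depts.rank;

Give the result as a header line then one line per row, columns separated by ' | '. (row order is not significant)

After JOIN depts (3 rows):
items.id | items.rank | items.score | depts.tag | depts.rank
30 | 80 | 3 | B | 80
5 | 30 | 5 | F | 30
5 | 30 | 5 | A | 30
After SELECT (3 rows):
depts.rank | items.id | items.score
80 | 30 | 3
30 | 5 | 5
30 | 5 | 5

== RESULT ==
depts.rank | items.id | items.score
80 | 30 | 3
30 | 5 | 5
30 | 5 | 5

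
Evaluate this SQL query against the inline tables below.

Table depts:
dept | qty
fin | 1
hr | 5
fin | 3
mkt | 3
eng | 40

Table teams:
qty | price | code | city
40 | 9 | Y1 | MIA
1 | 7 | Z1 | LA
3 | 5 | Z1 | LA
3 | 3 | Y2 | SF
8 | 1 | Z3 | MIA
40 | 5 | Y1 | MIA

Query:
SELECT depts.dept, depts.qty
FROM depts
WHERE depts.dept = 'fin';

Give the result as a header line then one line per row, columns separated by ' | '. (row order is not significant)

After WHERE (2 rows):
depts.dept | depts.qty
fin | 1
fin | 3
After SELECT (2 rows):
depts.dept | depts.qty
fin | 1
fin | 3

== RESULT ==
depts.dept | depts.qty
fin | 1
fin | 3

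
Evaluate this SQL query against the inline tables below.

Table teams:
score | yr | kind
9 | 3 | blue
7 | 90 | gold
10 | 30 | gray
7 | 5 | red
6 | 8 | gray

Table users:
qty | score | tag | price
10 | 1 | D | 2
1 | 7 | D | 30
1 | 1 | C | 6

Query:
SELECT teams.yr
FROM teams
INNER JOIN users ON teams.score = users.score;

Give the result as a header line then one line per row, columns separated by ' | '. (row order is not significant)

After JOIN users (2 rows):
teams.score | teams.yr | teams.kind | users.qty | users.score | users.tag | users.price
7 | 90 | gold | 1 | 7 | D | 30
7 | 5 | red | 1 | 7 | D | 30
After SELECT (2 rows):
teams.yr
90
5

== RESULT ==
teams.yr
90
5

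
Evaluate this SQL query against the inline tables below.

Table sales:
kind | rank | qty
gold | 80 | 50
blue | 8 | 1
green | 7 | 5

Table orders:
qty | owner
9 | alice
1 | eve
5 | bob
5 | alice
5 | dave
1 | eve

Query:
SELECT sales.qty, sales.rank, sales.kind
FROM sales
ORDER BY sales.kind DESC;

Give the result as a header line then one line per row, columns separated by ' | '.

After SELECT (3 rows):
sales.qty | sales.rank | sales.kind
50 | 80 | gold
1 | 8 | blue
5 | 7 | green
After ORDER BY (3 rows):
sales.qty | sales.rank | sales.kind
5 | 7 | green
50 | 80 | gold
1 | 8 | blue

== RESULT ==
sales.qty | sales.rank | sales.kind
5 | 7 | green
50 | 80 | gold
1 | 8 | blue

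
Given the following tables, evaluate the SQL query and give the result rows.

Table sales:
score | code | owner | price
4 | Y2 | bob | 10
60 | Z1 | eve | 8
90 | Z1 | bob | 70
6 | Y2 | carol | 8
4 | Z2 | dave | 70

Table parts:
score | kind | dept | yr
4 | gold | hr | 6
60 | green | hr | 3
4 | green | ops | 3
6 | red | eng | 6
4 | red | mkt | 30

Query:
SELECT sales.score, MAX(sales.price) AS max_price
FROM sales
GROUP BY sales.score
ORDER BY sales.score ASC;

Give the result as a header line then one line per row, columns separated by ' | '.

== RESULT ==
sales.score | max_price
4 | 70
6 | 8
60 | 8
90 | 70

Derivation:
After GROUP BY (4 rows):
sales.score | max_price
4 | 70
60 | 8
90 | 70
6 | 8
After ORDER BY (4 rows):
sales.score | max_price
4 | 70
6 | 8
60 | 8
90 | 70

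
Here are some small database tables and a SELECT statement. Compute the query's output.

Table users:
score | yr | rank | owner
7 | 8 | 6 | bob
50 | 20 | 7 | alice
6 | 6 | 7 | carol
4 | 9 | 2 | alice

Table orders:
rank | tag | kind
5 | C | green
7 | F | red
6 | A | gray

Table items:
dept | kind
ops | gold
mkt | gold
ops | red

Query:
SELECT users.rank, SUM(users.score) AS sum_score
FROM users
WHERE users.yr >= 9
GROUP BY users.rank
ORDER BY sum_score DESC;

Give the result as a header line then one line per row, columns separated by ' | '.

After WHERE (2 rows):
users.score | users.yr | users.rank | users.owner
50 | 20 | 7 | alice
4 | 9 | 2 | alice
After GROUP BY (2 rows):
users.rank | sum_score
7 | 50
2 | 4
After ORDER BY (2 rows):
users.rank | sum_score
7 | 50
2 | 4

== RESULT ==
users.rank | sum_score
7 | 50
2 | 4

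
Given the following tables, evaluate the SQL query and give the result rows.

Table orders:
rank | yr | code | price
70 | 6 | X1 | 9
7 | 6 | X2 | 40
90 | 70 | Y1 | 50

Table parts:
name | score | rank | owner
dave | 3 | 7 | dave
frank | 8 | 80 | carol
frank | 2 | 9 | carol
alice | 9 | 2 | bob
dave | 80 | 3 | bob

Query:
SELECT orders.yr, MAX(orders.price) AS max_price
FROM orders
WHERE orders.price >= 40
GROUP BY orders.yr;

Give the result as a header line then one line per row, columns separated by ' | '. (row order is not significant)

== RESULT ==
orders.yr | max_price
6 | 40
70 | 50

Derivation:
After WHERE (2 rows):
orders.rank | orders.yr | orders.code | orders.price
7 | 6 | X2 | 40
90 | 70 | Y1 | 50
After GROUP BY (2 rows):
orders.yr | max_price
6 | 40
70 | 50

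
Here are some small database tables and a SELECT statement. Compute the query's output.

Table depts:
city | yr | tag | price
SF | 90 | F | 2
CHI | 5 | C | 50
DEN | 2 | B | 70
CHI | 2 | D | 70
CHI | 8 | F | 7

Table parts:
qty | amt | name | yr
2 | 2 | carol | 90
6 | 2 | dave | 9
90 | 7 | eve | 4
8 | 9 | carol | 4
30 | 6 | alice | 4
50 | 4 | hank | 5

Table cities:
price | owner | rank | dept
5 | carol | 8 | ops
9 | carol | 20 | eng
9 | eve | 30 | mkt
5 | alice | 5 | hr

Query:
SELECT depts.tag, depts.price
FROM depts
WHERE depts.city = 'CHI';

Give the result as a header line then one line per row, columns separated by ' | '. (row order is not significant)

== RESULT ==
depts.tag | depts.price
C | 50
D | 70
F | 7

Derivation:
After WHERE (3 rows):
depts.city | depts.yr | depts.tag | depts.price
CHI | 5 | C | 50
CHI | 2 | D | 70
CHI | 8 | F | 7
After SELECT (3 rows):
depts.tag | depts.price
C | 50
D | 70
F | 7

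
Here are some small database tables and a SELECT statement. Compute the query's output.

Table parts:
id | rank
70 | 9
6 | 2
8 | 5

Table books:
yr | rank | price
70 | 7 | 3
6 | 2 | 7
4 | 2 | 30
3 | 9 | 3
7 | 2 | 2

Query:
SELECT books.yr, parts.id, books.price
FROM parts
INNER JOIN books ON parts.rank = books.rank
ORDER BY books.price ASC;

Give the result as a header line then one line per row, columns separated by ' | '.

After JOIN books (4 rows):
parts.id | parts.rank | books.yr | books.rank | books.price
70 | 9 | 3 | 9 | 3
6 | 2 | 6 | 2 | 7
6 | 2 | 4 | 2 | 30
6 | 2 | 7 | 2 | 2
After SELECT (4 rows):
books.yr | parts.id | books.price
3 | 70 | 3
6 | 6 | 7
4 | 6 | 30
7 | 6 | 2
After ORDER BY (4 rows):
books.yr | parts.id | books.price
7 | 6 | 2
3 | 70 | 3
6 | 6 | 7
4 | 6 | 30

== RESULT ==
books.yr | parts.id | books.price
7 | 6 | 2
3 | 70 | 3
6 | 6 | 7
4 | 6 | 30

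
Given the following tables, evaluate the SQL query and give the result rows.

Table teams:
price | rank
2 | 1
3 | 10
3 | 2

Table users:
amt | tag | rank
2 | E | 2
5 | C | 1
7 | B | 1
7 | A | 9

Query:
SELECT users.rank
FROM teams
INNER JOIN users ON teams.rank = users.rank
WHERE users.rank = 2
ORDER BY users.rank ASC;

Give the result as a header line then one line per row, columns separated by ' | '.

== RESULT ==
users.rank
2

Derivation:
After JOIN users (3 rows):
teams.price | teams.rank | users.amt | users.tag | users.rank
2 | 1 | 5 | C | 1
2 | 1 | 7 | B | 1
3 | 2 | 2 | E | 2
After WHERE (1 rows):
teams.price | teams.rank | users.amt | users.tag | users.rank
3 | 2 | 2 | E | 2
After SELECT (1 rows):
users.rank
2
After ORDER BY (1 rows):
users.rank
2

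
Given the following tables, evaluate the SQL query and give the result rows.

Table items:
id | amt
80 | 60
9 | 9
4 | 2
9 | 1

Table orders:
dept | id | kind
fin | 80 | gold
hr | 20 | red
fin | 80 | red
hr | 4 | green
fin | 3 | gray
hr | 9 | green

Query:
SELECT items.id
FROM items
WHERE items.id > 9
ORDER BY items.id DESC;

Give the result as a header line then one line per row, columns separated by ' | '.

After WHERE (1 rows):
items.id | items.amt
80 | 60
After SELECT (1 rows):
items.id
80
After ORDER BY (1 rows):
items.id
80

== RESULT ==
items.id
80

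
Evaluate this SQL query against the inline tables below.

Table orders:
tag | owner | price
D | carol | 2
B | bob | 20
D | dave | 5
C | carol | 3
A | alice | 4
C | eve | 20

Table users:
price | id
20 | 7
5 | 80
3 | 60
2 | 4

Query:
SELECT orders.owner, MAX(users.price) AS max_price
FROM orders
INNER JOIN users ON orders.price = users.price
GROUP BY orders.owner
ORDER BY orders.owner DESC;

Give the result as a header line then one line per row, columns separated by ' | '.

== RESULT ==
orders.owner | max_price
eve | 20
dave | 5
carol | 3
bob | 20

Derivation:
After JOIN users (5 rows):
orders.tag | orders.owner | orders.price | users.price | users.id
D | carol | 2 | 2 | 4
B | bob | 20 | 20 | 7
D | dave | 5 | 5 | 80
C | carol | 3 | 3 | 60
C | eve | 20 | 20 | 7
After GROUP BY (4 rows):
orders.owner | max_price
carol | 3
bob | 20
dave | 5
eve | 20
After ORDER BY (4 rows):
orders.owner | max_price
eve | 20
dave | 5
carol | 3
bob | 20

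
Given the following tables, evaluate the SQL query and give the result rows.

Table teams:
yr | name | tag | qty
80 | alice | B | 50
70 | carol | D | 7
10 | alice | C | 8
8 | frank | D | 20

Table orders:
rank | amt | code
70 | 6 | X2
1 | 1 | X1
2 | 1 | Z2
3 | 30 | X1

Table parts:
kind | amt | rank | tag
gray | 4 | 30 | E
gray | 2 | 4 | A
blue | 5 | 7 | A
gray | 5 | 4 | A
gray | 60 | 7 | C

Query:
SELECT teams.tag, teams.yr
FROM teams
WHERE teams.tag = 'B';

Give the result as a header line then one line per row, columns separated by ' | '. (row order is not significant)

After WHERE (1 rows):
teams.yr | teams.name | teams.tag | teams.qty
80 | alice | B | 50
After SELECT (1 rows):
teams.tag | teams.yr
B | 80

== RESULT ==
teams.tag | teams.yr
B | 80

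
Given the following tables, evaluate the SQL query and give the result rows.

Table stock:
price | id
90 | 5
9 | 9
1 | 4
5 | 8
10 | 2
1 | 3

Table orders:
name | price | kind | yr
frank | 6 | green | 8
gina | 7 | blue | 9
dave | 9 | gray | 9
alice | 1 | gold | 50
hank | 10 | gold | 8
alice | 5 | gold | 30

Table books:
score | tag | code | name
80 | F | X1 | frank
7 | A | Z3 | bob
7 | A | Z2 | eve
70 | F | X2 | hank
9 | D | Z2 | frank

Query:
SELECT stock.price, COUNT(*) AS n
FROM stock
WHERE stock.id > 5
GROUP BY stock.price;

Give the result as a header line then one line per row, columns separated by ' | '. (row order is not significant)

== RESULT ==
stock.price | n
9 | 1
5 | 1

Derivation:
After WHERE (2 rows):
stock.price | stock.id
9 | 9
5 | 8
After GROUP BY (2 rows):
stock.price | n
9 | 1
5 | 1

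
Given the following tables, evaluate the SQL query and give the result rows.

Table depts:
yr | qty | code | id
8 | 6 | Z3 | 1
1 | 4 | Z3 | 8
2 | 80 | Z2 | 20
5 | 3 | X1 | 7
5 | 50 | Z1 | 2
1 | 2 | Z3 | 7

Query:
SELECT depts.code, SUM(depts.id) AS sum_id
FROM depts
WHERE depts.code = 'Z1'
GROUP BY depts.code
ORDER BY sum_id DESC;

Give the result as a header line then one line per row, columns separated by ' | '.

After WHERE (1 rows):
depts.yr | depts.qty | depts.code | depts.id
5 | 50 | Z1 | 2
After GROUP BY (1 rows):
depts.code | sum_id
Z1 | 2
After ORDER BY (1 rows):
depts.code | sum_id
Z1 | 2

== RESULT ==
depts.code | sum_id
Z1 | 2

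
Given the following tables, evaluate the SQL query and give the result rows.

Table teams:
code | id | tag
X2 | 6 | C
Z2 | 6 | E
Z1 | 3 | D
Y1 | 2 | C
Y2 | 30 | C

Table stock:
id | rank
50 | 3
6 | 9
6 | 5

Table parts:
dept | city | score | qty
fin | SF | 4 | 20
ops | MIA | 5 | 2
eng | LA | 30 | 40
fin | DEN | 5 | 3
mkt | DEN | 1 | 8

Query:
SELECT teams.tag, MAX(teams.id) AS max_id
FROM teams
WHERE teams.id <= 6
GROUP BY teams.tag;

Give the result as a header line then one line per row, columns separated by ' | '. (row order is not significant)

== RESULT ==
teams.tag | max_id
C | 6
E | 6
D | 3

Derivation:
After WHERE (4 rows):
teams.code | teams.id | teams.tag
X2 | 6 | C
Z2 | 6 | E
Z1 | 3 | D
Y1 | 2 | C
After GROUP BY (3 rows):
teams.tag | max_id
C | 6
E | 6
D | 3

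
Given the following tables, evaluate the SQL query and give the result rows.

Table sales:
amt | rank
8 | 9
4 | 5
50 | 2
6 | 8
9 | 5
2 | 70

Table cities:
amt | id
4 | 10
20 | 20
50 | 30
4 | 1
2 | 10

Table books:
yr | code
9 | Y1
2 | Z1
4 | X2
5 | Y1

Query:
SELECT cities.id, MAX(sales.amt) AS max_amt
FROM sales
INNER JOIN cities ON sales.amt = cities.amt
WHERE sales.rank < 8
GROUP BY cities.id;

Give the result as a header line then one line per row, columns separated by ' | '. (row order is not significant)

After JOIN cities (4 rows):
sales.amt | sales.rank | cities.amt | cities.id
4 | 5 | 4 | 10
4 | 5 | 4 | 1
50 | 2 | 50 | 30
2 | 70 | 2 | 10
After WHERE (3 rows):
sales.amt | sales.rank | cities.amt | cities.id
4 | 5 | 4 | 10
4 | 5 | 4 | 1
50 | 2 | 50 | 30
After GROUP BY (3 rows):
cities.id | max_amt
10 | 4
1 | 4
30 | 50

== RESULT ==
cities.id | max_amt
10 | 4
1 | 4
30 | 50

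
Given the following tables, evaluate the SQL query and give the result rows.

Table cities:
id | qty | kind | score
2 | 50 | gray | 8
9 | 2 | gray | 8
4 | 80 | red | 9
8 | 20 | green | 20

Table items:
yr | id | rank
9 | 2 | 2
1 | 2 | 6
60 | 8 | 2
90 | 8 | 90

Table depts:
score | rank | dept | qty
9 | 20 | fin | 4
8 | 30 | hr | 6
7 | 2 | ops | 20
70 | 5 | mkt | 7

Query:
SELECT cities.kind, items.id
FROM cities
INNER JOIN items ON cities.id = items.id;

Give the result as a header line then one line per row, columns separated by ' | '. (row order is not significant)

After JOIN items (4 rows):
cities.id | cities.qty | cities.kind | cities.score | items.yr | items.id | items.rank
2 | 50 | gray | 8 | 9 | 2 | 2
2 | 50 | gray | 8 | 1 | 2 | 6
8 | 20 | green | 20 | 60 | 8 | 2
8 | 20 | green | 20 | 90 | 8 | 90
After SELECT (4 rows):
cities.kind | items.id
gray | 2
gray | 2
green | 8
green | 8

== RESULT ==
cities.kind | items.id
gray | 2
gray | 2
green | 8
green | 8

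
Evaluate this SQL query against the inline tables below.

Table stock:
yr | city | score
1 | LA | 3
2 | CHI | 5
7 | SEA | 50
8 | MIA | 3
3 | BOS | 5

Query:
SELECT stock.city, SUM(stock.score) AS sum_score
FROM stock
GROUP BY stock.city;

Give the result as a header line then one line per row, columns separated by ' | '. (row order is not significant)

== RESULT ==
stock.city | sum_score
LA | 3
CHI | 5
SEA | 50
MIA | 3
BOS | 5

Derivation:
After GROUP BY (5 rows):
stock.city | sum_score
LA | 3
CHI | 5
SEA | 50
MIA | 3
BOS | 5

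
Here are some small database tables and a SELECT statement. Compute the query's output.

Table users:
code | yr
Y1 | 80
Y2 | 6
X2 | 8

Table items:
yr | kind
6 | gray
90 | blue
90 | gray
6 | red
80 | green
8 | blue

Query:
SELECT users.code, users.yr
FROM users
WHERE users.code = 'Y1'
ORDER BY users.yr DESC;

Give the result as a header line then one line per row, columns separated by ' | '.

After WHERE (1 rows):
users.code | users.yr
Y1 | 80
After SELECT (1 rows):
users.code | users.yr
Y1 | 80
After ORDER BY (1 rows):
users.code | users.yr
Y1 | 80

== RESULT ==
users.code | users.yr
Y1 | 80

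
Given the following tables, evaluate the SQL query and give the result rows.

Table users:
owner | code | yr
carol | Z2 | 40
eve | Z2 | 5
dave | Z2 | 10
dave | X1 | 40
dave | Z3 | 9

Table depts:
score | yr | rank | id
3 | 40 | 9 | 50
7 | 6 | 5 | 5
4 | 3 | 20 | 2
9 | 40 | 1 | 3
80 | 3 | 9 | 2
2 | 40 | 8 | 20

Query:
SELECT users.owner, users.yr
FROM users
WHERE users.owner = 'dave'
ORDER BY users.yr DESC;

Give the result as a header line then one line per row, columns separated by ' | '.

== RESULT ==
users.owner | users.yr
dave | 40
dave | 10
dave | 9

Derivation:
After WHERE (3 rows):
users.owner | users.code | users.yr
dave | Z2 | 10
dave | X1 | 40
dave | Z3 | 9
After SELECT (3 rows):
users.owner | users.yr
dave | 10
dave | 40
dave | 9
After ORDER BY (3 rows):
users.owner | users.yr
dave | 40
dave | 10
dave | 9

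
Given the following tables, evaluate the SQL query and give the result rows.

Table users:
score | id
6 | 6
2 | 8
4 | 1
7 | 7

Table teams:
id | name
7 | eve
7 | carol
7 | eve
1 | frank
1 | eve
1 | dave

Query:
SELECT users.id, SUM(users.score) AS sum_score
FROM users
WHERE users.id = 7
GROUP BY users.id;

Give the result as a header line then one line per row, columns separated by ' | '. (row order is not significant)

After WHERE (1 rows):
users.score | users.id
7 | 7
After GROUP BY (1 rows):
users.id | sum_score
7 | 7

== RESULT ==
users.id | sum_score
7 | 7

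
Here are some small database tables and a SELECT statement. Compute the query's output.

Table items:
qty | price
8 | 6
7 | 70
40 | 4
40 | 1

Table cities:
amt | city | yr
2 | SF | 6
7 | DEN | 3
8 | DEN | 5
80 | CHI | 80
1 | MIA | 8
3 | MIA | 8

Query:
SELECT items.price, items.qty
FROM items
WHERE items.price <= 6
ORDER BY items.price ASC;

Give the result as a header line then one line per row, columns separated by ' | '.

After WHERE (3 rows):
items.qty | items.price
8 | 6
40 | 4
40 | 1
After SELECT (3 rows):
items.price | items.qty
6 | 8
4 | 40
1 | 40
After ORDER BY (3 rows):
items.price | items.qty
1 | 40
4 | 40
6 | 8

== RESULT ==
items.price | items.qty
1 | 40
4 | 40
6 | 8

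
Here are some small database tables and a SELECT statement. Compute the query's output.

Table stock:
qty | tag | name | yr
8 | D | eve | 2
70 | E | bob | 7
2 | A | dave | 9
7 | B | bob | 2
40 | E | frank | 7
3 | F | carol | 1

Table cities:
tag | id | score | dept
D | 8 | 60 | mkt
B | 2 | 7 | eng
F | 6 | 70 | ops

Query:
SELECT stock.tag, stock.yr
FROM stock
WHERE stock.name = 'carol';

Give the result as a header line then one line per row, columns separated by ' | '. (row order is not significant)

== RESULT ==
stock.tag | stock.yr
F | 1

Derivation:
After WHERE (1 rows):
stock.qty | stock.tag | stock.name | stock.yr
3 | F | carol | 1
After SELECT (1 rows):
stock.tag | stock.yr
F | 1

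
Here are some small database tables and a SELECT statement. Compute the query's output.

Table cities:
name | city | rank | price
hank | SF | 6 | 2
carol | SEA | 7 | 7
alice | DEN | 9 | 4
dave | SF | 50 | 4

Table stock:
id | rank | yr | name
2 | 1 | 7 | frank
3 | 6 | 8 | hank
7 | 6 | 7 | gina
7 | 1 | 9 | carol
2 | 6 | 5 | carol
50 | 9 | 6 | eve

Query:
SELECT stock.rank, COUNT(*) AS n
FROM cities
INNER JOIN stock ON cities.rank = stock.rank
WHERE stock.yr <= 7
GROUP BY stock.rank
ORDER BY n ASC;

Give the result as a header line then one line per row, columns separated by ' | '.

== RESULT ==
stock.rank | n
9 | 1
6 | 2

Derivation:
After JOIN stock (4 rows):
cities.name | cities.city | cities.rank | cities.price | stock.id | stock.rank | stock.yr | stock.name
hank | SF | 6 | 2 | 3 | 6 | 8 | hank
hank | SF | 6 | 2 | 7 | 6 | 7 | gina
hank | SF | 6 | 2 | 2 | 6 | 5 | carol
alice | DEN | 9 | 4 | 50 | 9 | 6 | eve
After WHERE (3 rows):
cities.name | cities.city | cities.rank | cities.price | stock.id | stock.rank | stock.yr | stock.name
hank | SF | 6 | 2 | 7 | 6 | 7 | gina
hank | SF | 6 | 2 | 2 | 6 | 5 | carol
alice | DEN | 9 | 4 | 50 | 9 | 6 | eve
After GROUP BY (2 rows):
stock.rank | n
6 | 2
9 | 1
After ORDER BY (2 rows):
stock.rank | n
9 | 1
6 | 2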